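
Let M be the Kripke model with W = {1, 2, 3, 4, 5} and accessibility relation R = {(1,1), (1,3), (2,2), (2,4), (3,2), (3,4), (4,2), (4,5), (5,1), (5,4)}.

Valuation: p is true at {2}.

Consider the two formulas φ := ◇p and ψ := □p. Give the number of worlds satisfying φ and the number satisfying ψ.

3 and 0

For ◇p:
1: successors {1, 3}; p there: 1:F, 3:F. ✗
2: successors {2, 4}; p there: 2:T, 4:F. ✓
3: successors {2, 4}; p there: 2:T, 4:F. ✓
4: successors {2, 5}; p there: 2:T, 5:F. ✓
5: successors {1, 4}; p there: 1:F, 4:F. ✗
— 3 worlds.
For □p:
1: successors {1, 3}; p there: 1:F, 3:F. ✗
2: successors {2, 4}; p there: 2:T, 4:F. ✗
3: successors {2, 4}; p there: 2:T, 4:F. ✗
4: successors {2, 5}; p there: 2:T, 5:F. ✗
5: successors {1, 4}; p there: 1:F, 4:F. ✗
— 0 worlds.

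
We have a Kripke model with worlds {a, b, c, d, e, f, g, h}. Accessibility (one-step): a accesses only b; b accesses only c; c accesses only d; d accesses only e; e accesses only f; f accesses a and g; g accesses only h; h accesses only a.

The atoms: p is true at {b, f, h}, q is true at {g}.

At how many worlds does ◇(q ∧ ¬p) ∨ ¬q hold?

7

a: ◇(q ∧ ¬p) is F, ¬q is T. ✓
b: ◇(q ∧ ¬p) is F, ¬q is T. ✓
c: ◇(q ∧ ¬p) is F, ¬q is T. ✓
d: ◇(q ∧ ¬p) is F, ¬q is T. ✓
e: ◇(q ∧ ¬p) is F, ¬q is T. ✓
f: ◇(q ∧ ¬p) is T, ¬q is T. ✓
g: ◇(q ∧ ¬p) is F, ¬q is F. ✗
h: ◇(q ∧ ¬p) is F, ¬q is T. ✓
Satisfying worlds: {a, b, c, d, e, f, h}.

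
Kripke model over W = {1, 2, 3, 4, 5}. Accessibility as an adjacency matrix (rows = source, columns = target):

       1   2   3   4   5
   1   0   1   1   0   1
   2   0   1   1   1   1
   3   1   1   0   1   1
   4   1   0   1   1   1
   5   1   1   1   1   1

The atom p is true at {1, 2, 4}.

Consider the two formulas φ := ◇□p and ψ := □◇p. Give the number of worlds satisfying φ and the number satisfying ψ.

0 and 5

For ◇□p:
1: successors {2, 3, 5}; □p there: 2:F, 3:F, 5:F. ✗
2: successors {2, 3, 4, 5}; □p there: 2:F, 3:F, 4:F, 5:F. ✗
3: successors {1, 2, 4, 5}; □p there: 1:F, 2:F, 4:F, 5:F. ✗
4: successors {1, 3, 4, 5}; □p there: 1:F, 3:F, 4:F, 5:F. ✗
5: successors {1, 2, 3, 4, 5}; □p there: 1:F, 2:F, 3:F, 4:F, 5:F. ✗
— 0 worlds.
For □◇p:
1: successors {2, 3, 5}; ◇p there: 2:T, 3:T, 5:T. ✓
2: successors {2, 3, 4, 5}; ◇p there: 2:T, 3:T, 4:T, 5:T. ✓
3: successors {1, 2, 4, 5}; ◇p there: 1:T, 2:T, 4:T, 5:T. ✓
4: successors {1, 3, 4, 5}; ◇p there: 1:T, 3:T, 4:T, 5:T. ✓
5: successors {1, 2, 3, 4, 5}; ◇p there: 1:T, 2:T, 3:T, 4:T, 5:T. ✓
— 5 worlds.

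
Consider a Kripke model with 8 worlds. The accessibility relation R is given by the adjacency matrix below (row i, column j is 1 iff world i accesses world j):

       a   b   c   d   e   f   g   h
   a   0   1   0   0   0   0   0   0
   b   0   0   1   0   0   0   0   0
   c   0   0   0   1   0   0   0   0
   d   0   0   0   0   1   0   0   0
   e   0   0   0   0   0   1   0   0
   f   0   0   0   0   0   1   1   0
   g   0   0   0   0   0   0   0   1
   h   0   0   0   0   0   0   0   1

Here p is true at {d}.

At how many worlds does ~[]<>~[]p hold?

a: []<>~[]p is F. ✓
b: []<>~[]p is T. ✗
c: []<>~[]p is T. ✗
d: []<>~[]p is T. ✗
e: []<>~[]p is T. ✗
f: []<>~[]p is T. ✗
g: []<>~[]p is T. ✗
h: []<>~[]p is T. ✗
Satisfying worlds: {a}.

1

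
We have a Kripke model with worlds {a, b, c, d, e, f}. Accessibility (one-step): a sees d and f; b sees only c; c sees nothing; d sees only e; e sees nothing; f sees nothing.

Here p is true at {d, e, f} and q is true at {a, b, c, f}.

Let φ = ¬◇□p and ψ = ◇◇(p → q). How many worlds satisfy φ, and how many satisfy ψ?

For ¬◇□p:
a: ◇□p is T. ✗
b: ◇□p is T. ✗
c: ◇□p is F. ✓
d: ◇□p is T. ✗
e: ◇□p is F. ✓
f: ◇□p is F. ✓
— 3 worlds.
For ◇◇(p → q):
a: successors {d, f}; ◇(p → q) there: d:F, f:F. ✗
b: successors {c}; ◇(p → q) there: c:F. ✗
c: no successors, so ◇◇(p → q) fails. ✗
d: successors {e}; ◇(p → q) there: e:F. ✗
e: no successors, so ◇◇(p → q) fails. ✗
f: no successors, so ◇◇(p → q) fails. ✗
— 0 worlds.

3 and 0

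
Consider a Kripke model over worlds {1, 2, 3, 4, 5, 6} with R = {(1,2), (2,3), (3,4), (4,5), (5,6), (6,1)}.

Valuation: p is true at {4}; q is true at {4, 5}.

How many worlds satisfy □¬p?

1: successors {2}; ¬p there: 2:T. ✓
2: successors {3}; ¬p there: 3:T. ✓
3: successors {4}; ¬p there: 4:F. ✗
4: successors {5}; ¬p there: 5:T. ✓
5: successors {6}; ¬p there: 6:T. ✓
6: successors {1}; ¬p there: 1:T. ✓
Satisfying worlds: {1, 2, 4, 5, 6}.

5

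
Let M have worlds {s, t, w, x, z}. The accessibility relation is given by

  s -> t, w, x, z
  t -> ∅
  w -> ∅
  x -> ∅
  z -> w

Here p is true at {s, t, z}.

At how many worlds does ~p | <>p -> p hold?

3

s: ~p | <>p is T, p is T. ✓
t: ~p | <>p is F, p is T. ✓
w: ~p | <>p is T, p is F. ✗
x: ~p | <>p is T, p is F. ✗
z: ~p | <>p is F, p is T. ✓
Satisfying worlds: {s, t, z}.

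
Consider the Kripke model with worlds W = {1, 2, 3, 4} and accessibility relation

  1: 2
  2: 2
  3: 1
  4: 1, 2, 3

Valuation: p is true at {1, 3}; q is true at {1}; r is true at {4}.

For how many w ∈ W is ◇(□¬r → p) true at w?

1: successors {2}; □¬r → p there: 2:F. ✗
2: successors {2}; □¬r → p there: 2:F. ✗
3: successors {1}; □¬r → p there: 1:T. ✓
4: successors {1, 2, 3}; □¬r → p there: 1:T, 2:F, 3:T. ✓
Satisfying worlds: {3, 4}.

2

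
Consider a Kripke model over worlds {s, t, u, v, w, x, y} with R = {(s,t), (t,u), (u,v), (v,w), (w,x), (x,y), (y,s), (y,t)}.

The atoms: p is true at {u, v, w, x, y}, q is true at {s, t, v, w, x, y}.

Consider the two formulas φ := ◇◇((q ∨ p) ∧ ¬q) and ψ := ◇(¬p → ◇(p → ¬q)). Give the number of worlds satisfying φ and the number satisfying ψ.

2 and 7

For ◇◇((q ∨ p) ∧ ¬q):
s: successors {t}; ◇((q ∨ p) ∧ ¬q) there: t:T. ✓
t: successors {u}; ◇((q ∨ p) ∧ ¬q) there: u:F. ✗
u: successors {v}; ◇((q ∨ p) ∧ ¬q) there: v:F. ✗
v: successors {w}; ◇((q ∨ p) ∧ ¬q) there: w:F. ✗
w: successors {x}; ◇((q ∨ p) ∧ ¬q) there: x:F. ✗
x: successors {y}; ◇((q ∨ p) ∧ ¬q) there: y:F. ✗
y: successors {s, t}; ◇((q ∨ p) ∧ ¬q) there: s:F, t:T. ✓
— 2 worlds.
For ◇(¬p → ◇(p → ¬q)):
s: successors {t}; ¬p → ◇(p → ¬q) there: t:T. ✓
t: successors {u}; ¬p → ◇(p → ¬q) there: u:T. ✓
u: successors {v}; ¬p → ◇(p → ¬q) there: v:T. ✓
v: successors {w}; ¬p → ◇(p → ¬q) there: w:T. ✓
w: successors {x}; ¬p → ◇(p → ¬q) there: x:T. ✓
x: successors {y}; ¬p → ◇(p → ¬q) there: y:T. ✓
y: successors {s, t}; ¬p → ◇(p → ¬q) there: s:T, t:T. ✓
— 7 worlds.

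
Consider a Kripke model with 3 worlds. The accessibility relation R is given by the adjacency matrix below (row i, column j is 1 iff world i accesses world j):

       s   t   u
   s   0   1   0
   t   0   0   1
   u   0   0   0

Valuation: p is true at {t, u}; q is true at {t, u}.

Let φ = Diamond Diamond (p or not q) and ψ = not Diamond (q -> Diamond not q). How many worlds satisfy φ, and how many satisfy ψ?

For Diamond Diamond (p or not q):
s: successors {t}; Diamond (p or not q) there: t:T. ✓
t: successors {u}; Diamond (p or not q) there: u:F. ✗
u: no successors, so Diamond Diamond (p or not q) fails. ✗
— 1 world.
For not Diamond (q -> Diamond not q):
s: Diamond (q -> Diamond not q) is F. ✓
t: Diamond (q -> Diamond not q) is F. ✓
u: Diamond (q -> Diamond not q) is F. ✓
— 3 worlds.

1 and 3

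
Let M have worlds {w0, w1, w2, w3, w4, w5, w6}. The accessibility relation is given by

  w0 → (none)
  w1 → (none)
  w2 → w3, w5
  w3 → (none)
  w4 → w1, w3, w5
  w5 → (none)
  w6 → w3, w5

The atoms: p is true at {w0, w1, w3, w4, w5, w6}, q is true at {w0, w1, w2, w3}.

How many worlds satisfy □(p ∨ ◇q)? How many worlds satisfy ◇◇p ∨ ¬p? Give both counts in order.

7 and 1

For □(p ∨ ◇q):
w0: no successors, so □(p ∨ ◇q) holds vacuously. ✓
w1: no successors, so □(p ∨ ◇q) holds vacuously. ✓
w2: successors {w3, w5}; p ∨ ◇q there: w3:T, w5:T. ✓
w3: no successors, so □(p ∨ ◇q) holds vacuously. ✓
w4: successors {w1, w3, w5}; p ∨ ◇q there: w1:T, w3:T, w5:T. ✓
w5: no successors, so □(p ∨ ◇q) holds vacuously. ✓
w6: successors {w3, w5}; p ∨ ◇q there: w3:T, w5:T. ✓
— 7 worlds.
For ◇◇p ∨ ¬p:
w0: ◇◇p is F, ¬p is F. ✗
w1: ◇◇p is F, ¬p is F. ✗
w2: ◇◇p is F, ¬p is T. ✓
w3: ◇◇p is F, ¬p is F. ✗
w4: ◇◇p is F, ¬p is F. ✗
w5: ◇◇p is F, ¬p is F. ✗
w6: ◇◇p is F, ¬p is F. ✗
— 1 world.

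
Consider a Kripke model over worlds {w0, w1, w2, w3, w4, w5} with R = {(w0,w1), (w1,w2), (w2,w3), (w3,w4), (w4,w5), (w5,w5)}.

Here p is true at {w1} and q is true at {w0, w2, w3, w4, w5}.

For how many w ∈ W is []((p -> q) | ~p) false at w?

1

w0: successors {w1}; (p -> q) | ~p there: w1:F. ✗
w1: successors {w2}; (p -> q) | ~p there: w2:T. ✓
w2: successors {w3}; (p -> q) | ~p there: w3:T. ✓
w3: successors {w4}; (p -> q) | ~p there: w4:T. ✓
w4: successors {w5}; (p -> q) | ~p there: w5:T. ✓
w5: successors {w5}; (p -> q) | ~p there: w5:T. ✓
Satisfying worlds: {w1, w2, w3, w4, w5}.
So []((p -> q) | ~p) fails at the other 1 world.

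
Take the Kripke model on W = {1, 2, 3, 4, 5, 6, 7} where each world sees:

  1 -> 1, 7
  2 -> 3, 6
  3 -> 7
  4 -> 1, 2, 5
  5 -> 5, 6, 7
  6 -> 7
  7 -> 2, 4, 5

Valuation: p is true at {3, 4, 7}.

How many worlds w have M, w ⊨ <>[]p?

2

1: successors {1, 7}; []p there: 1:F, 7:F. ✗
2: successors {3, 6}; []p there: 3:T, 6:T. ✓
3: successors {7}; []p there: 7:F. ✗
4: successors {1, 2, 5}; []p there: 1:F, 2:F, 5:F. ✗
5: successors {5, 6, 7}; []p there: 5:F, 6:T, 7:F. ✓
6: successors {7}; []p there: 7:F. ✗
7: successors {2, 4, 5}; []p there: 2:F, 4:F, 5:F. ✗
Satisfying worlds: {2, 5}.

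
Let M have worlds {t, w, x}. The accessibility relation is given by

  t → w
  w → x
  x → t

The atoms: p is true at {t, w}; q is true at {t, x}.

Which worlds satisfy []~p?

t: successors {w}; ~p there: w:F. ✗
w: successors {x}; ~p there: x:T. ✓
x: successors {t}; ~p there: t:F. ✗

{w}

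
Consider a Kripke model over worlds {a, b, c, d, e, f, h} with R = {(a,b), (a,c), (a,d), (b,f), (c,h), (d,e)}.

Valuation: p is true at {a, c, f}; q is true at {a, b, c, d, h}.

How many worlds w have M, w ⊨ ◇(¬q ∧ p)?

a: successors {b, c, d}; ¬q ∧ p there: b:F, c:F, d:F. ✗
b: successors {f}; ¬q ∧ p there: f:T. ✓
c: successors {h}; ¬q ∧ p there: h:F. ✗
d: successors {e}; ¬q ∧ p there: e:F. ✗
e: no successors, so ◇(¬q ∧ p) fails. ✗
f: no successors, so ◇(¬q ∧ p) fails. ✗
h: no successors, so ◇(¬q ∧ p) fails. ✗
Satisfying worlds: {b}.

1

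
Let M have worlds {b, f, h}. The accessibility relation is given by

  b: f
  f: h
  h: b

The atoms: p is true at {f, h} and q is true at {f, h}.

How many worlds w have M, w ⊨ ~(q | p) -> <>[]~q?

2

b: ~(q | p) is T, <>[]~q is F. ✗
f: ~(q | p) is F, <>[]~q is T. ✓
h: ~(q | p) is F, <>[]~q is F. ✓
Satisfying worlds: {f, h}.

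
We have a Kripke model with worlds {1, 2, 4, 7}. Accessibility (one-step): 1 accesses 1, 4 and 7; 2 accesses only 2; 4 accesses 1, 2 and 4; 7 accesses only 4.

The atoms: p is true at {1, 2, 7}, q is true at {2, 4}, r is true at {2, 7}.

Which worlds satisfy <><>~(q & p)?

1: successors {1, 4, 7}; <>~(q & p) there: 1:T, 4:T, 7:T. ✓
2: successors {2}; <>~(q & p) there: 2:F. ✗
4: successors {1, 2, 4}; <>~(q & p) there: 1:T, 2:F, 4:T. ✓
7: successors {4}; <>~(q & p) there: 4:T. ✓

{1, 4, 7}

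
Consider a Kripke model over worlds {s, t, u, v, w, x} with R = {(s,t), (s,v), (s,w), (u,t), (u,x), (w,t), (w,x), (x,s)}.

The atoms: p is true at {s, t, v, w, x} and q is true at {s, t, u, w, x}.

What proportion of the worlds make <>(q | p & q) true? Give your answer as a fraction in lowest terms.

s: successors {t, v, w}; q | p & q there: t:T, v:F, w:T. ✓
t: no successors, so <>(q | p & q) fails. ✗
u: successors {t, x}; q | p & q there: t:T, x:T. ✓
v: no successors, so <>(q | p & q) fails. ✗
w: successors {t, x}; q | p & q there: t:T, x:T. ✓
x: successors {s}; q | p & q there: s:T. ✓
That's 4 of 6 worlds, so 4/6 = 2/3.

2/3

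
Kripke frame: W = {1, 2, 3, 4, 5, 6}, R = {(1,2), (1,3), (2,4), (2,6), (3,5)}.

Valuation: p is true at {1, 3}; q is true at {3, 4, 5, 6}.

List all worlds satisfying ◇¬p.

{1, 2, 3}

1: successors {2, 3}; ¬p there: 2:T, 3:F. ✓
2: successors {4, 6}; ¬p there: 4:T, 6:T. ✓
3: successors {5}; ¬p there: 5:T. ✓
4: no successors, so ◇¬p fails. ✗
5: no successors, so ◇¬p fails. ✗
6: no successors, so ◇¬p fails. ✗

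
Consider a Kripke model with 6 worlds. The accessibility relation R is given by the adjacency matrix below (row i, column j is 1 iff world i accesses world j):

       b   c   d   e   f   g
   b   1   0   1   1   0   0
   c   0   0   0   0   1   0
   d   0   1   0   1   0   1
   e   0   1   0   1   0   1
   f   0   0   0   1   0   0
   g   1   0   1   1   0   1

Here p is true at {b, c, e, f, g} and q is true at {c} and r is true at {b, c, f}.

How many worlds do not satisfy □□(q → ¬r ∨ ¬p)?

5

b: successors {b, d, e}; □(q → ¬r ∨ ¬p) there: b:T, d:F, e:F. ✗
c: successors {f}; □(q → ¬r ∨ ¬p) there: f:T. ✓
d: successors {c, e, g}; □(q → ¬r ∨ ¬p) there: c:T, e:F, g:T. ✗
e: successors {c, e, g}; □(q → ¬r ∨ ¬p) there: c:T, e:F, g:T. ✗
f: successors {e}; □(q → ¬r ∨ ¬p) there: e:F. ✗
g: successors {b, d, e, g}; □(q → ¬r ∨ ¬p) there: b:T, d:F, e:F, g:T. ✗
Satisfying worlds: {c}.
So □□(q → ¬r ∨ ¬p) fails at the other 5 worlds.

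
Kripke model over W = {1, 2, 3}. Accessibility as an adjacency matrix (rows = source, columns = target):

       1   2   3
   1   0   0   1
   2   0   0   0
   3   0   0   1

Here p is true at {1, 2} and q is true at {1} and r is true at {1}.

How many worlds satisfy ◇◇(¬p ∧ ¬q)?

2

1: successors {3}; ◇(¬p ∧ ¬q) there: 3:T. ✓
2: no successors, so ◇◇(¬p ∧ ¬q) fails. ✗
3: successors {3}; ◇(¬p ∧ ¬q) there: 3:T. ✓
Satisfying worlds: {1, 3}.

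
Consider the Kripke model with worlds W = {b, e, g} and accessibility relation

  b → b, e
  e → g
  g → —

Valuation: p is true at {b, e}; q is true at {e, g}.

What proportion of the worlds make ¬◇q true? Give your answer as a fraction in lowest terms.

1/3

b: ◇q is T. ✗
e: ◇q is T. ✗
g: ◇q is F. ✓
That's 1 of 3 worlds, so 1/3.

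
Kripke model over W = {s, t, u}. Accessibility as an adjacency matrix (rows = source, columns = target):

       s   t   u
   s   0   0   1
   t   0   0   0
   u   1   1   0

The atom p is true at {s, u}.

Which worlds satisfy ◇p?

{s, u}

s: successors {u}; p there: u:T. ✓
t: no successors, so ◇p fails. ✗
u: successors {s, t}; p there: s:T, t:F. ✓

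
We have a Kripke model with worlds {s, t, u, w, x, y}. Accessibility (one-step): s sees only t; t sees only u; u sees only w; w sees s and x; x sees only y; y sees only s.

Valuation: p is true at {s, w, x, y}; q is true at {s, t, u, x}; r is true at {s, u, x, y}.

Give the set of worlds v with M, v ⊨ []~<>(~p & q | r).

{t}

s: successors {t}; ~<>(~p & q | r) there: t:F. ✗
t: successors {u}; ~<>(~p & q | r) there: u:T. ✓
u: successors {w}; ~<>(~p & q | r) there: w:F. ✗
w: successors {s, x}; ~<>(~p & q | r) there: s:F, x:F. ✗
x: successors {y}; ~<>(~p & q | r) there: y:F. ✗
y: successors {s}; ~<>(~p & q | r) there: s:F. ✗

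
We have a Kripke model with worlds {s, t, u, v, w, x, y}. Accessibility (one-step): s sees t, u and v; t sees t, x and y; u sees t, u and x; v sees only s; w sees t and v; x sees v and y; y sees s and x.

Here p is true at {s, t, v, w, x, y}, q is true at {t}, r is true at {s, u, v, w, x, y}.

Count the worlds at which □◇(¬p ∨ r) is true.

7

s: successors {t, u, v}; ◇(¬p ∨ r) there: t:T, u:T, v:T. ✓
t: successors {t, x, y}; ◇(¬p ∨ r) there: t:T, x:T, y:T. ✓
u: successors {t, u, x}; ◇(¬p ∨ r) there: t:T, u:T, x:T. ✓
v: successors {s}; ◇(¬p ∨ r) there: s:T. ✓
w: successors {t, v}; ◇(¬p ∨ r) there: t:T, v:T. ✓
x: successors {v, y}; ◇(¬p ∨ r) there: v:T, y:T. ✓
y: successors {s, x}; ◇(¬p ∨ r) there: s:T, x:T. ✓
Satisfying worlds: {s, t, u, v, w, x, y}.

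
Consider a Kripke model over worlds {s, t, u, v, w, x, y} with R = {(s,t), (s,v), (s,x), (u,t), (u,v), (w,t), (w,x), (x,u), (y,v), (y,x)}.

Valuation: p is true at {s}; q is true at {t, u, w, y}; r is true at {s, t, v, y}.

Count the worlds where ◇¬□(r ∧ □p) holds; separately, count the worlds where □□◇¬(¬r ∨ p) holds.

For ◇¬□(r ∧ □p):
s: successors {t, v, x}; ¬□(r ∧ □p) there: t:F, v:F, x:T. ✓
t: no successors, so ◇¬□(r ∧ □p) fails. ✗
u: successors {t, v}; ¬□(r ∧ □p) there: t:F, v:F. ✗
v: no successors, so ◇¬□(r ∧ □p) fails. ✗
w: successors {t, x}; ¬□(r ∧ □p) there: t:F, x:T. ✓
x: successors {u}; ¬□(r ∧ □p) there: u:F. ✗
y: successors {v, x}; ¬□(r ∧ □p) there: v:F, x:T. ✓
— 3 worlds.
For □□◇¬(¬r ∨ p):
s: successors {t, v, x}; □◇¬(¬r ∨ p) there: t:T, v:T, x:T. ✓
t: no successors, so □□◇¬(¬r ∨ p) holds vacuously. ✓
u: successors {t, v}; □◇¬(¬r ∨ p) there: t:T, v:T. ✓
v: no successors, so □□◇¬(¬r ∨ p) holds vacuously. ✓
w: successors {t, x}; □◇¬(¬r ∨ p) there: t:T, x:T. ✓
x: successors {u}; □◇¬(¬r ∨ p) there: u:F. ✗
y: successors {v, x}; □◇¬(¬r ∨ p) there: v:T, x:T. ✓
— 6 worlds.

3 and 6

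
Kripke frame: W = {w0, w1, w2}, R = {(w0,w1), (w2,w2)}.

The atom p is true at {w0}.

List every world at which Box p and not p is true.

w0: Box p is F, not p is F. ✗
w1: Box p is T, not p is T. ✓
w2: Box p is F, not p is T. ✗

{w1}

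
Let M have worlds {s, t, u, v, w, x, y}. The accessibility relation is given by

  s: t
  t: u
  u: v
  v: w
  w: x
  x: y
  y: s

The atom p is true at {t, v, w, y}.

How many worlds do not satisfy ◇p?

s: successors {t}; p there: t:T. ✓
t: successors {u}; p there: u:F. ✗
u: successors {v}; p there: v:T. ✓
v: successors {w}; p there: w:T. ✓
w: successors {x}; p there: x:F. ✗
x: successors {y}; p there: y:T. ✓
y: successors {s}; p there: s:F. ✗
Satisfying worlds: {s, u, v, x}.
So ◇p fails at the other 3 worlds.

3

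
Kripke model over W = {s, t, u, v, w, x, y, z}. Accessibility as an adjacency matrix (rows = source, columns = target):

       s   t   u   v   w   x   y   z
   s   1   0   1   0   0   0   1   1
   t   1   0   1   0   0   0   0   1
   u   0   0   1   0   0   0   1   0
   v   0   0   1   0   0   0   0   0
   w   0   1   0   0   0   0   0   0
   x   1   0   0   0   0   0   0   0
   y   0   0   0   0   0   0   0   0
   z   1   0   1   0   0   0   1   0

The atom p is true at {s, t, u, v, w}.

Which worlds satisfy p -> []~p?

s: p is T, []~p is F. ✗
t: p is T, []~p is F. ✗
u: p is T, []~p is F. ✗
v: p is T, []~p is F. ✗
w: p is T, []~p is F. ✗
x: p is F, []~p is F. ✓
y: p is F, []~p is T. ✓
z: p is F, []~p is F. ✓

{x, y, z}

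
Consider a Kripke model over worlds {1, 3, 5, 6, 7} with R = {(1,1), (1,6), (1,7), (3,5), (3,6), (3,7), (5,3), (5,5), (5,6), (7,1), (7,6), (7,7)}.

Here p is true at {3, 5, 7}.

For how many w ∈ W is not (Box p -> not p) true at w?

0

1: Box p -> not p is T. ✗
3: Box p -> not p is T. ✗
5: Box p -> not p is T. ✗
6: Box p -> not p is T. ✗
7: Box p -> not p is T. ✗
Satisfying worlds: ∅.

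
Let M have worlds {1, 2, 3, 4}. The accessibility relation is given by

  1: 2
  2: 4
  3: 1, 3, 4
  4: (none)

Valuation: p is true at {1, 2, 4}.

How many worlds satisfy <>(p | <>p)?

3

1: successors {2}; p | <>p there: 2:T. ✓
2: successors {4}; p | <>p there: 4:T. ✓
3: successors {1, 3, 4}; p | <>p there: 1:T, 3:T, 4:T. ✓
4: no successors, so <>(p | <>p) fails. ✗
Satisfying worlds: {1, 2, 3}.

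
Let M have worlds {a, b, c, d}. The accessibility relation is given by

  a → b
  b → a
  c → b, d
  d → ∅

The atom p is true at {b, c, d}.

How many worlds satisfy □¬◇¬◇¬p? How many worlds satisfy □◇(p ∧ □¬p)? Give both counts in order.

For □¬◇¬◇¬p:
a: successors {b}; ¬◇¬◇¬p there: b:F. ✗
b: successors {a}; ¬◇¬◇¬p there: a:T. ✓
c: successors {b, d}; ¬◇¬◇¬p there: b:F, d:T. ✗
d: no successors, so □¬◇¬◇¬p holds vacuously. ✓
— 2 worlds.
For □◇(p ∧ □¬p):
a: successors {b}; ◇(p ∧ □¬p) there: b:F. ✗
b: successors {a}; ◇(p ∧ □¬p) there: a:T. ✓
c: successors {b, d}; ◇(p ∧ □¬p) there: b:F, d:F. ✗
d: no successors, so □◇(p ∧ □¬p) holds vacuously. ✓
— 2 worlds.

2 and 2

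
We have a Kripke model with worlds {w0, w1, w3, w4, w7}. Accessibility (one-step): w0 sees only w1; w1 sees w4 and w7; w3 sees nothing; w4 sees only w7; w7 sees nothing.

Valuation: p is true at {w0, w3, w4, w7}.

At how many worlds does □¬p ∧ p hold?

3

w0: □¬p is T, p is T. ✓
w1: □¬p is F, p is F. ✗
w3: □¬p is T, p is T. ✓
w4: □¬p is F, p is T. ✗
w7: □¬p is T, p is T. ✓
Satisfying worlds: {w0, w3, w7}.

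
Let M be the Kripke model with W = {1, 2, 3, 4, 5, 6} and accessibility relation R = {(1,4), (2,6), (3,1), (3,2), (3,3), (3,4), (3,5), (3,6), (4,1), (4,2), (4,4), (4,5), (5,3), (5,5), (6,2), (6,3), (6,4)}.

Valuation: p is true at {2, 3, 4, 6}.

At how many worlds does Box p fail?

3

1: successors {4}; p there: 4:T. ✓
2: successors {6}; p there: 6:T. ✓
3: successors {1, 2, 3, 4, 5, 6}; p there: 1:F, 2:T, 3:T, 4:T, 5:F, 6:T. ✗
4: successors {1, 2, 4, 5}; p there: 1:F, 2:T, 4:T, 5:F. ✗
5: successors {3, 5}; p there: 3:T, 5:F. ✗
6: successors {2, 3, 4}; p there: 2:T, 3:T, 4:T. ✓
Satisfying worlds: {1, 2, 6}.
So Box p fails at the other 3 worlds.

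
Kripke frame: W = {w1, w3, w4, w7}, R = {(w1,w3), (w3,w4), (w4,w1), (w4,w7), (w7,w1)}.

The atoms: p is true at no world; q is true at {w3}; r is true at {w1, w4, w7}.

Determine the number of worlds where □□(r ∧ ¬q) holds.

2

w1: successors {w3}; □(r ∧ ¬q) there: w3:T. ✓
w3: successors {w4}; □(r ∧ ¬q) there: w4:T. ✓
w4: successors {w1, w7}; □(r ∧ ¬q) there: w1:F, w7:T. ✗
w7: successors {w1}; □(r ∧ ¬q) there: w1:F. ✗
Satisfying worlds: {w1, w3}.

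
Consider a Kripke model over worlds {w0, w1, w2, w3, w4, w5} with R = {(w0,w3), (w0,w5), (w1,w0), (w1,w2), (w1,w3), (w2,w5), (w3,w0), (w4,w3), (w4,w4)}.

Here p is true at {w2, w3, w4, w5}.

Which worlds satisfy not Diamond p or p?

{w2, w3, w4, w5}

w0: not Diamond p is F, p is F. ✗
w1: not Diamond p is F, p is F. ✗
w2: not Diamond p is F, p is T. ✓
w3: not Diamond p is T, p is T. ✓
w4: not Diamond p is F, p is T. ✓
w5: not Diamond p is T, p is T. ✓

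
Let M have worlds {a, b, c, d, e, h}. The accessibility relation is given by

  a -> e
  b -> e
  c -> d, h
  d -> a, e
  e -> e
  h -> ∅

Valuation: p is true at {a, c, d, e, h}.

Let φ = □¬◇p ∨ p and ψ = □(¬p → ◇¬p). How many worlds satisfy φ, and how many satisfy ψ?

5 and 6

For □¬◇p ∨ p:
a: □¬◇p is F, p is T. ✓
b: □¬◇p is F, p is F. ✗
c: □¬◇p is F, p is T. ✓
d: □¬◇p is F, p is T. ✓
e: □¬◇p is F, p is T. ✓
h: □¬◇p is T, p is T. ✓
— 5 worlds.
For □(¬p → ◇¬p):
a: successors {e}; ¬p → ◇¬p there: e:T. ✓
b: successors {e}; ¬p → ◇¬p there: e:T. ✓
c: successors {d, h}; ¬p → ◇¬p there: d:T, h:T. ✓
d: successors {a, e}; ¬p → ◇¬p there: a:T, e:T. ✓
e: successors {e}; ¬p → ◇¬p there: e:T. ✓
h: no successors, so □(¬p → ◇¬p) holds vacuously. ✓
— 6 worlds.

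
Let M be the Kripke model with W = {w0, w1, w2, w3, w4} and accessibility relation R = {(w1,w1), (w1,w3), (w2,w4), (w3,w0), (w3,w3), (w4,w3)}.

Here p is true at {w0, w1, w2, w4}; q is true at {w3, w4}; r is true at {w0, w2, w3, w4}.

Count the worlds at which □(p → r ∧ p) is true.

w0: no successors, so □(p → r ∧ p) holds vacuously. ✓
w1: successors {w1, w3}; p → r ∧ p there: w1:F, w3:T. ✗
w2: successors {w4}; p → r ∧ p there: w4:T. ✓
w3: successors {w0, w3}; p → r ∧ p there: w0:T, w3:T. ✓
w4: successors {w3}; p → r ∧ p there: w3:T. ✓
Satisfying worlds: {w0, w2, w3, w4}.

4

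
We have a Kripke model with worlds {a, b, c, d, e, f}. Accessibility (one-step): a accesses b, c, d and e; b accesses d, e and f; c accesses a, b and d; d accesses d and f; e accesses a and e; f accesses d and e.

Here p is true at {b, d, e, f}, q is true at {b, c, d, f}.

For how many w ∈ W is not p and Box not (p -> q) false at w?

6

a: not p is T, Box not (p -> q) is F. ✗
b: not p is F, Box not (p -> q) is F. ✗
c: not p is T, Box not (p -> q) is F. ✗
d: not p is F, Box not (p -> q) is F. ✗
e: not p is F, Box not (p -> q) is F. ✗
f: not p is F, Box not (p -> q) is F. ✗
Satisfying worlds: ∅.
So not p and Box not (p -> q) fails at the other 6 worlds.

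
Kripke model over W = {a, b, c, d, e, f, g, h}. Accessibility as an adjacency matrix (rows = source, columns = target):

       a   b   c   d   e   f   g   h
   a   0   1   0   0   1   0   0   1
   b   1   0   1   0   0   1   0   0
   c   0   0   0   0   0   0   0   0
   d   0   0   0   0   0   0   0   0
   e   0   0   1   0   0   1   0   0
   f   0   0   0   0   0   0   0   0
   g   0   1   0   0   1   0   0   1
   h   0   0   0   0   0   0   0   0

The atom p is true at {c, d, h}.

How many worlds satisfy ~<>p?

a: <>p is T. ✗
b: <>p is T. ✗
c: <>p is F. ✓
d: <>p is F. ✓
e: <>p is T. ✗
f: <>p is F. ✓
g: <>p is T. ✗
h: <>p is F. ✓
Satisfying worlds: {c, d, f, h}.

4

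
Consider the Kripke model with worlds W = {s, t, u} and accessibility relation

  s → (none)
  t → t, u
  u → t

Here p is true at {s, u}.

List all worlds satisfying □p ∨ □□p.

{s}

s: □p is T, □□p is T. ✓
t: □p is F, □□p is F. ✗
u: □p is F, □□p is F. ✗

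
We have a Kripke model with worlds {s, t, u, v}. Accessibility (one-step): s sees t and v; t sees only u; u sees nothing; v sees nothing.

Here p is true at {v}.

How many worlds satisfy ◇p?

1

s: successors {t, v}; p there: t:F, v:T. ✓
t: successors {u}; p there: u:F. ✗
u: no successors, so ◇p fails. ✗
v: no successors, so ◇p fails. ✗
Satisfying worlds: {s}.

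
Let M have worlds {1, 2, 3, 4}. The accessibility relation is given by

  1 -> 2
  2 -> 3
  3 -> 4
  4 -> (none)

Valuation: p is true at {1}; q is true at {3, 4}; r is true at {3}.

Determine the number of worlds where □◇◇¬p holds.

1: successors {2}; ◇◇¬p there: 2:T. ✓
2: successors {3}; ◇◇¬p there: 3:F. ✗
3: successors {4}; ◇◇¬p there: 4:F. ✗
4: no successors, so □◇◇¬p holds vacuously. ✓
Satisfying worlds: {1, 4}.

2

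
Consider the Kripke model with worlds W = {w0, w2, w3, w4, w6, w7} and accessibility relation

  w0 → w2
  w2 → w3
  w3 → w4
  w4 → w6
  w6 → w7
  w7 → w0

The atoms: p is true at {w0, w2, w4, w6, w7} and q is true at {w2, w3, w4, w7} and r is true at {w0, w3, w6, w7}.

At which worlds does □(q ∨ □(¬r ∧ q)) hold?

w0: successors {w2}; q ∨ □(¬r ∧ q) there: w2:T. ✓
w2: successors {w3}; q ∨ □(¬r ∧ q) there: w3:T. ✓
w3: successors {w4}; q ∨ □(¬r ∧ q) there: w4:T. ✓
w4: successors {w6}; q ∨ □(¬r ∧ q) there: w6:F. ✗
w6: successors {w7}; q ∨ □(¬r ∧ q) there: w7:T. ✓
w7: successors {w0}; q ∨ □(¬r ∧ q) there: w0:T. ✓

{w0, w2, w3, w6, w7}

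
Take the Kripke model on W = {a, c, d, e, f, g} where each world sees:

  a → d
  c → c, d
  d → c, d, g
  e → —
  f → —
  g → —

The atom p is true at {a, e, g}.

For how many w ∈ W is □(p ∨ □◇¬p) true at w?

a: successors {d}; p ∨ □◇¬p there: d:F. ✗
c: successors {c, d}; p ∨ □◇¬p there: c:T, d:F. ✗
d: successors {c, d, g}; p ∨ □◇¬p there: c:T, d:F, g:T. ✗
e: no successors, so □(p ∨ □◇¬p) holds vacuously. ✓
f: no successors, so □(p ∨ □◇¬p) holds vacuously. ✓
g: no successors, so □(p ∨ □◇¬p) holds vacuously. ✓
Satisfying worlds: {e, f, g}.

3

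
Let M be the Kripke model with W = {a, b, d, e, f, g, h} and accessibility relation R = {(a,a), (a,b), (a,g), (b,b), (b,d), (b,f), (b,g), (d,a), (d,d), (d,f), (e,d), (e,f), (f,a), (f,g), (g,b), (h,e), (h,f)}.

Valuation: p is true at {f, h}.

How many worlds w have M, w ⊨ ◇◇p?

a: successors {a, b, g}; ◇p there: a:F, b:T, g:F. ✓
b: successors {b, d, f, g}; ◇p there: b:T, d:T, f:F, g:F. ✓
d: successors {a, d, f}; ◇p there: a:F, d:T, f:F. ✓
e: successors {d, f}; ◇p there: d:T, f:F. ✓
f: successors {a, g}; ◇p there: a:F, g:F. ✗
g: successors {b}; ◇p there: b:T. ✓
h: successors {e, f}; ◇p there: e:T, f:F. ✓
Satisfying worlds: {a, b, d, e, g, h}.

6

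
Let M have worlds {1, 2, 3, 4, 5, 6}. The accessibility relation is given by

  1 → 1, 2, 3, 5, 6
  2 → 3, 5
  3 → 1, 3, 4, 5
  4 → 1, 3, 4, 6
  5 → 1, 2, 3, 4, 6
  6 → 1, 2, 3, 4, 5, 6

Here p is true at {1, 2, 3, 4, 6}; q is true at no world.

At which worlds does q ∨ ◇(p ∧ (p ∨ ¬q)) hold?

1: q is F, ◇(p ∧ (p ∨ ¬q)) is T. ✓
2: q is F, ◇(p ∧ (p ∨ ¬q)) is T. ✓
3: q is F, ◇(p ∧ (p ∨ ¬q)) is T. ✓
4: q is F, ◇(p ∧ (p ∨ ¬q)) is T. ✓
5: q is F, ◇(p ∧ (p ∨ ¬q)) is T. ✓
6: q is F, ◇(p ∧ (p ∨ ¬q)) is T. ✓

{1, 2, 3, 4, 5, 6}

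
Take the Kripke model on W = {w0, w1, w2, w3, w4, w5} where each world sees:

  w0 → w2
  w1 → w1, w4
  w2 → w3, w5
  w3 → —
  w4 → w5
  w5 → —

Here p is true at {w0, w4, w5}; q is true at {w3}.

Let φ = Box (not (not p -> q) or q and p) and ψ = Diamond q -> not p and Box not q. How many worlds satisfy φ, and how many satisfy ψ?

For Box (not (not p -> q) or q and p):
w0: successors {w2}; not (not p -> q) or q and p there: w2:T. ✓
w1: successors {w1, w4}; not (not p -> q) or q and p there: w1:T, w4:F. ✗
w2: successors {w3, w5}; not (not p -> q) or q and p there: w3:F, w5:F. ✗
w3: no successors, so Box (not (not p -> q) or q and p) holds vacuously. ✓
w4: successors {w5}; not (not p -> q) or q and p there: w5:F. ✗
w5: no successors, so Box (not (not p -> q) or q and p) holds vacuously. ✓
— 3 worlds.
For Diamond q -> not p and Box not q:
w0: Diamond q is F, not p and Box not q is F. ✓
w1: Diamond q is F, not p and Box not q is T. ✓
w2: Diamond q is T, not p and Box not q is F. ✗
w3: Diamond q is F, not p and Box not q is T. ✓
w4: Diamond q is F, not p and Box not q is F. ✓
w5: Diamond q is F, not p and Box not q is F. ✓
— 5 worlds.

3 and 5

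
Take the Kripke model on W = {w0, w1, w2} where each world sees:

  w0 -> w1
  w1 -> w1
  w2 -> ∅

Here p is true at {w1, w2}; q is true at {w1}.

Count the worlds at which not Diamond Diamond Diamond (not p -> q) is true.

1

w0: Diamond Diamond Diamond (not p -> q) is T. ✗
w1: Diamond Diamond Diamond (not p -> q) is T. ✗
w2: Diamond Diamond Diamond (not p -> q) is F. ✓
Satisfying worlds: {w2}.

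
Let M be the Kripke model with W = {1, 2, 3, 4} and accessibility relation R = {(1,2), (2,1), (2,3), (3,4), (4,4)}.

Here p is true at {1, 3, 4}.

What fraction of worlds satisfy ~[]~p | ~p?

1: ~[]~p is F, ~p is F. ✗
2: ~[]~p is T, ~p is T. ✓
3: ~[]~p is T, ~p is F. ✓
4: ~[]~p is T, ~p is F. ✓
That's 3 of 4 worlds, so 3/4.

3/4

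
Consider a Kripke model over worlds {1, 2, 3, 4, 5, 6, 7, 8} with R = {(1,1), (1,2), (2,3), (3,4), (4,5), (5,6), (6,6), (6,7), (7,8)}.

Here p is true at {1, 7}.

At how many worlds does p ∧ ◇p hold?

1: p is T, ◇p is T. ✓
2: p is F, ◇p is F. ✗
3: p is F, ◇p is F. ✗
4: p is F, ◇p is F. ✗
5: p is F, ◇p is F. ✗
6: p is F, ◇p is T. ✗
7: p is T, ◇p is F. ✗
8: p is F, ◇p is F. ✗
Satisfying worlds: {1}.

1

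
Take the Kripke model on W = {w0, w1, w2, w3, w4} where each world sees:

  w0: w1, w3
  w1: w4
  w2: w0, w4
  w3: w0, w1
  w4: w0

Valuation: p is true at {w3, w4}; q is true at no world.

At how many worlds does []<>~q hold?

w0: successors {w1, w3}; <>~q there: w1:T, w3:T. ✓
w1: successors {w4}; <>~q there: w4:T. ✓
w2: successors {w0, w4}; <>~q there: w0:T, w4:T. ✓
w3: successors {w0, w1}; <>~q there: w0:T, w1:T. ✓
w4: successors {w0}; <>~q there: w0:T. ✓
Satisfying worlds: {w0, w1, w2, w3, w4}.

5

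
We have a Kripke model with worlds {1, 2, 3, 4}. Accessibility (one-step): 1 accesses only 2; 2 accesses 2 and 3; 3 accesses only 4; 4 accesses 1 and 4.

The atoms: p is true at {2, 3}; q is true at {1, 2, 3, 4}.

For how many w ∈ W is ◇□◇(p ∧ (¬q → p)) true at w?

1: successors {2}; □◇(p ∧ (¬q → p)) there: 2:F. ✗
2: successors {2, 3}; □◇(p ∧ (¬q → p)) there: 2:F, 3:F. ✗
3: successors {4}; □◇(p ∧ (¬q → p)) there: 4:F. ✗
4: successors {1, 4}; □◇(p ∧ (¬q → p)) there: 1:T, 4:F. ✓
Satisfying worlds: {4}.

1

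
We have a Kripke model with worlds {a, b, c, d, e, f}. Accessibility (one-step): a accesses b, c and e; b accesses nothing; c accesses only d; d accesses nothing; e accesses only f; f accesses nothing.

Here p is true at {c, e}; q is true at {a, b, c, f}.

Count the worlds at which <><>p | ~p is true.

a: <><>p is F, ~p is T. ✓
b: <><>p is F, ~p is T. ✓
c: <><>p is F, ~p is F. ✗
d: <><>p is F, ~p is T. ✓
e: <><>p is F, ~p is F. ✗
f: <><>p is F, ~p is T. ✓
Satisfying worlds: {a, b, d, f}.

4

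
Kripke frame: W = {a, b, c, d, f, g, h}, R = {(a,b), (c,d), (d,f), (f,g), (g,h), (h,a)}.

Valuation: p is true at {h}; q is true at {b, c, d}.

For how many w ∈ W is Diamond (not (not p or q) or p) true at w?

1

a: successors {b}; not (not p or q) or p there: b:F. ✗
b: no successors, so Diamond (not (not p or q) or p) fails. ✗
c: successors {d}; not (not p or q) or p there: d:F. ✗
d: successors {f}; not (not p or q) or p there: f:F. ✗
f: successors {g}; not (not p or q) or p there: g:F. ✗
g: successors {h}; not (not p or q) or p there: h:T. ✓
h: successors {a}; not (not p or q) or p there: a:F. ✗
Satisfying worlds: {g}.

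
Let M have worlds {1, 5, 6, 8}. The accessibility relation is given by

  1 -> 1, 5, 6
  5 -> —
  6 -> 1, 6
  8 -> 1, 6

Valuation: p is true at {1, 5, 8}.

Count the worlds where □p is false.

1: successors {1, 5, 6}; p there: 1:T, 5:T, 6:F. ✗
5: no successors, so □p holds vacuously. ✓
6: successors {1, 6}; p there: 1:T, 6:F. ✗
8: successors {1, 6}; p there: 1:T, 6:F. ✗
Satisfying worlds: {5}.
So □p fails at the other 3 worlds.

3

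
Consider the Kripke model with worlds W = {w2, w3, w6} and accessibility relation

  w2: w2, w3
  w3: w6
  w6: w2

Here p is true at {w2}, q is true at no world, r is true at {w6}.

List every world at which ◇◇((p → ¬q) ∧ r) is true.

w2: successors {w2, w3}; ◇((p → ¬q) ∧ r) there: w2:F, w3:T. ✓
w3: successors {w6}; ◇((p → ¬q) ∧ r) there: w6:F. ✗
w6: successors {w2}; ◇((p → ¬q) ∧ r) there: w2:F. ✗

{w2}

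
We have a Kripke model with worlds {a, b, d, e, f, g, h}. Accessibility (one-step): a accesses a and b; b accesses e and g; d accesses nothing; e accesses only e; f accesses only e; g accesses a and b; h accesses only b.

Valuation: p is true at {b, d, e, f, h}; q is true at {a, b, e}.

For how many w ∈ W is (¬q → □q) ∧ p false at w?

2

a: ¬q → □q is T, p is F. ✗
b: ¬q → □q is T, p is T. ✓
d: ¬q → □q is T, p is T. ✓
e: ¬q → □q is T, p is T. ✓
f: ¬q → □q is T, p is T. ✓
g: ¬q → □q is T, p is F. ✗
h: ¬q → □q is T, p is T. ✓
Satisfying worlds: {b, d, e, f, h}.
So (¬q → □q) ∧ p fails at the other 2 worlds.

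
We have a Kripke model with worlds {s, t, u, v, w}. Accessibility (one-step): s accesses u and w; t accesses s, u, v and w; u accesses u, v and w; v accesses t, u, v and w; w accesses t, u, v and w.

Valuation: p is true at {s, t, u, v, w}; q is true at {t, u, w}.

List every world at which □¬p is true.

s: successors {u, w}; ¬p there: u:F, w:F. ✗
t: successors {s, u, v, w}; ¬p there: s:F, u:F, v:F, w:F. ✗
u: successors {u, v, w}; ¬p there: u:F, v:F, w:F. ✗
v: successors {t, u, v, w}; ¬p there: t:F, u:F, v:F, w:F. ✗
w: successors {t, u, v, w}; ¬p there: t:F, u:F, v:F, w:F. ✗

∅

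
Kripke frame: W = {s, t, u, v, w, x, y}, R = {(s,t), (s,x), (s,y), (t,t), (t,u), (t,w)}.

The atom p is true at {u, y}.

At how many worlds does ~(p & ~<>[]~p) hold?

5

s: p & ~<>[]~p is F. ✓
t: p & ~<>[]~p is F. ✓
u: p & ~<>[]~p is T. ✗
v: p & ~<>[]~p is F. ✓
w: p & ~<>[]~p is F. ✓
x: p & ~<>[]~p is F. ✓
y: p & ~<>[]~p is T. ✗
Satisfying worlds: {s, t, v, w, x}.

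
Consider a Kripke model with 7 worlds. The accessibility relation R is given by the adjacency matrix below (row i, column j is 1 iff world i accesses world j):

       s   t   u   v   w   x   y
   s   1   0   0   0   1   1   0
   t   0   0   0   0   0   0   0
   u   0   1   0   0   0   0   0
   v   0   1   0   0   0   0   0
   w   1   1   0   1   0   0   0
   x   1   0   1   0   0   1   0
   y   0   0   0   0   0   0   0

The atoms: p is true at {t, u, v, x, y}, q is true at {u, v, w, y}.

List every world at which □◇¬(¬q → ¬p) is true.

{s, t, x, y}

s: successors {s, w, x}; ◇¬(¬q → ¬p) there: s:T, w:T, x:T. ✓
t: no successors, so □◇¬(¬q → ¬p) holds vacuously. ✓
u: successors {t}; ◇¬(¬q → ¬p) there: t:F. ✗
v: successors {t}; ◇¬(¬q → ¬p) there: t:F. ✗
w: successors {s, t, v}; ◇¬(¬q → ¬p) there: s:T, t:F, v:T. ✗
x: successors {s, u, x}; ◇¬(¬q → ¬p) there: s:T, u:T, x:T. ✓
y: no successors, so □◇¬(¬q → ¬p) holds vacuously. ✓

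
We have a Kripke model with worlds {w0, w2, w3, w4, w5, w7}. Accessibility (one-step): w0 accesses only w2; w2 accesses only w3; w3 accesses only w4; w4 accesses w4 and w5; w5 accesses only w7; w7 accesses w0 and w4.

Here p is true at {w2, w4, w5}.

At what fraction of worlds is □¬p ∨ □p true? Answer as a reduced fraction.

5/6

w0: □¬p is F, □p is T. ✓
w2: □¬p is T, □p is F. ✓
w3: □¬p is F, □p is T. ✓
w4: □¬p is F, □p is T. ✓
w5: □¬p is T, □p is F. ✓
w7: □¬p is F, □p is F. ✗
That's 5 of 6 worlds, so 5/6.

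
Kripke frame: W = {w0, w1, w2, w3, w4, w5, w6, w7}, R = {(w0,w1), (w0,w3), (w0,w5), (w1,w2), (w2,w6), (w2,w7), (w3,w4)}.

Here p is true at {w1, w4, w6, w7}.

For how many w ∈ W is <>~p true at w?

w0: successors {w1, w3, w5}; ~p there: w1:F, w3:T, w5:T. ✓
w1: successors {w2}; ~p there: w2:T. ✓
w2: successors {w6, w7}; ~p there: w6:F, w7:F. ✗
w3: successors {w4}; ~p there: w4:F. ✗
w4: no successors, so <>~p fails. ✗
w5: no successors, so <>~p fails. ✗
w6: no successors, so <>~p fails. ✗
w7: no successors, so <>~p fails. ✗
Satisfying worlds: {w0, w1}.

2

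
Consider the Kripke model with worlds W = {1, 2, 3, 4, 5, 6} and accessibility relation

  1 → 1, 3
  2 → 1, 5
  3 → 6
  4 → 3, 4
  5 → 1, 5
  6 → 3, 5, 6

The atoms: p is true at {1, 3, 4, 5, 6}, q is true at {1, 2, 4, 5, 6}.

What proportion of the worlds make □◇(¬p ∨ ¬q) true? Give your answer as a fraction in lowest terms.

1: successors {1, 3}; ◇(¬p ∨ ¬q) there: 1:T, 3:F. ✗
2: successors {1, 5}; ◇(¬p ∨ ¬q) there: 1:T, 5:F. ✗
3: successors {6}; ◇(¬p ∨ ¬q) there: 6:T. ✓
4: successors {3, 4}; ◇(¬p ∨ ¬q) there: 3:F, 4:T. ✗
5: successors {1, 5}; ◇(¬p ∨ ¬q) there: 1:T, 5:F. ✗
6: successors {3, 5, 6}; ◇(¬p ∨ ¬q) there: 3:F, 5:F, 6:T. ✗
That's 1 of 6 worlds, so 1/6.

1/6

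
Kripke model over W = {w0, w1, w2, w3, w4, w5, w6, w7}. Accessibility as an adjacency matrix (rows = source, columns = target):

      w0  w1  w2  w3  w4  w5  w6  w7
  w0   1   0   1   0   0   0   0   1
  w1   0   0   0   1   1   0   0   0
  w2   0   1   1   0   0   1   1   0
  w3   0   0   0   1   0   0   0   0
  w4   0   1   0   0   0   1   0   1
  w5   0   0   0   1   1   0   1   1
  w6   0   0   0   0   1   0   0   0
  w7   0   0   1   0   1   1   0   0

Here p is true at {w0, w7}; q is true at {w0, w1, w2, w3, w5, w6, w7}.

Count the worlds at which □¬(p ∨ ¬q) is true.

w0: successors {w0, w2, w7}; ¬(p ∨ ¬q) there: w0:F, w2:T, w7:F. ✗
w1: successors {w3, w4}; ¬(p ∨ ¬q) there: w3:T, w4:F. ✗
w2: successors {w1, w2, w5, w6}; ¬(p ∨ ¬q) there: w1:T, w2:T, w5:T, w6:T. ✓
w3: successors {w3}; ¬(p ∨ ¬q) there: w3:T. ✓
w4: successors {w1, w5, w7}; ¬(p ∨ ¬q) there: w1:T, w5:T, w7:F. ✗
w5: successors {w3, w4, w6, w7}; ¬(p ∨ ¬q) there: w3:T, w4:F, w6:T, w7:F. ✗
w6: successors {w4}; ¬(p ∨ ¬q) there: w4:F. ✗
w7: successors {w2, w4, w5}; ¬(p ∨ ¬q) there: w2:T, w4:F, w5:T. ✗
Satisfying worlds: {w2, w3}.

2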